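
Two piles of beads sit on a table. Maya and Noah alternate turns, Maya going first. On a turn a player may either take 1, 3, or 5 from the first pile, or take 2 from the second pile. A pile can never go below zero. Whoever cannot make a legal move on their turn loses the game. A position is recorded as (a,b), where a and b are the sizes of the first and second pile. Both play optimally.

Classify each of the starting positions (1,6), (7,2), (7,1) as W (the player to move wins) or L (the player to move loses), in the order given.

(1,6): L, (7,2): L, (7,1): W

Build the W/L table. Terminal = L. A non-terminal position is W if it has a move to some L; otherwise it is L.
No move ever increases a pile, so every position that can arise here has a ≤ 7 and b ≤ 6; it is enough to label the cells with 0 ≤ a ≤ 7 and 0 ≤ b ≤ 6.
Every move lowers a or b (never raises either), so fill the grid row by row in increasing a, and left to right within a row: each cell's successors are then already labelled.
      b=0  b=1  b=2  b=3  b=4  b=5  b=6
a=0:    L    L    W    W    L    L    W
a=1:    W    W    L    L    W    W    L
a=2:    L    L    W    W    L    L    W
a=3:    W    W    L    L    W    W    L
a=4:    L    L    W    W    L    L    W
a=5:    W    W    L    L    W    W    L
a=6:    L    L    W    W    L    L    W
a=7:    W    W    L    L    W    W    L
Cells with no legal move (terminal, hence L): (0,0), (0,1).
The remaining L cells, each justified by listing all of its moves:
(0,4): the only move is to (0,2)(W), a W ⇒ L
(0,5): the only move is to (0,3)(W), a W ⇒ L
(1,2): moves to (0,2)(W), (1,0)(W); every one is W ⇒ L
(1,3): moves to (0,3)(W), (1,1)(W); every one is W ⇒ L
(1,6): moves to (0,6)(W), (1,4)(W); every one is W ⇒ L
(2,0): the only move is to (1,0)(W), a W ⇒ L
(2,1): the only move is to (1,1)(W), a W ⇒ L
(2,4): moves to (1,4)(W), (2,2)(W); every one is W ⇒ L
(2,5): moves to (1,5)(W), (2,3)(W); every one is W ⇒ L
(3,2): moves to (2,2)(W), (0,2)(W), (3,0)(W); every one is W ⇒ L
(3,3): moves to (2,3)(W), (0,3)(W), (3,1)(W); every one is W ⇒ L
(3,6): moves to (2,6)(W), (0,6)(W), (3,4)(W); every one is W ⇒ L
(4,0): moves to (3,0)(W), (1,0)(W); every one is W ⇒ L
(4,1): moves to (3,1)(W), (1,1)(W); every one is W ⇒ L
(4,4): moves to (3,4)(W), (1,4)(W), (4,2)(W); every one is W ⇒ L
(4,5): moves to (3,5)(W), (1,5)(W), (4,3)(W); every one is W ⇒ L
(5,2): moves to (4,2)(W), (2,2)(W), (0,2)(W), (5,0)(W); every one is W ⇒ L
(5,3): moves to (4,3)(W), (2,3)(W), (0,3)(W), (5,1)(W); every one is W ⇒ L
(5,6): moves to (4,6)(W), (2,6)(W), (0,6)(W), (5,4)(W); every one is W ⇒ L
(6,0): moves to (5,0)(W), (3,0)(W), (1,0)(W); every one is W ⇒ L
(6,1): moves to (5,1)(W), (3,1)(W), (1,1)(W); every one is W ⇒ L
(6,4): moves to (5,4)(W), (3,4)(W), (1,4)(W), (6,2)(W); every one is W ⇒ L
(6,5): moves to (5,5)(W), (3,5)(W), (1,5)(W), (6,3)(W); every one is W ⇒ L
(7,2): moves to (6,2)(W), (4,2)(W), (2,2)(W), (7,0)(W); every one is W ⇒ L
(7,3): moves to (6,3)(W), (4,3)(W), (2,3)(W), (7,1)(W); every one is W ⇒ L
(7,6): moves to (6,6)(W), (4,6)(W), (2,6)(W), (7,4)(W); every one is W ⇒ L
Every other cell has at least one move into one of the L cells above, so it is W.
(1,6): one of the L cells justified above, so L
(7,2): one of the L cells justified above, so L
(7,1): the move to (6,1) reaches an L cell, so W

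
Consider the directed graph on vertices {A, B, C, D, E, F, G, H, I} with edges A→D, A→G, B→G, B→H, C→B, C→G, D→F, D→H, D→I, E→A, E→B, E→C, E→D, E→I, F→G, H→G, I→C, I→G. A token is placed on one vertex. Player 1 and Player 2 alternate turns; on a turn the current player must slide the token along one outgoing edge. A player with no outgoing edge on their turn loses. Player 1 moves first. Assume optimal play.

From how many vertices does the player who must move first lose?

Classify positions by backward induction: terminal positions (no move available) are L. From any other position, the mover wins iff some move reaches an L.
Every edge goes from a vertex to one that appears earlier in the order G, H, B, F, C, I, D, A, E, so processing vertices in that order labels each vertex after all of its successors.
G: no outgoing edge → L
H: can move to G, which is L ⇒ W
B: can move to G, which is L ⇒ W
F: can move to G, which is L ⇒ W
C: can move to G, which is L ⇒ W
I: can move to G, which is L ⇒ W
D: moves to I(W), F(W), H(W); every one is W ⇒ L
A: can move to D, which is L ⇒ W
E: can move to D, which is L ⇒ W
The L vertices are D, G; that is 2 in all.

2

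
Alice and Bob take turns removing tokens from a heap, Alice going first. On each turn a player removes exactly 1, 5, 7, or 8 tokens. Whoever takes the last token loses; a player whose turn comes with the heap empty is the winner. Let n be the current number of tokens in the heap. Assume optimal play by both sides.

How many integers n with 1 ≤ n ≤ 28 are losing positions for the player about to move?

Label each position W (a win for the player to move) or L (a loss). A position with no legal move is W; any other position is W exactly when some move reaches an L, and L when every move reaches a W.
n=0: no move; the opponent has just taken the last token and therefore loses → W
n=1: only reaches 0(W), which is W → L
n=2: reaches L-position 1 → W
n=3: only reaches 2(W), which is W → L
n=4: reaches L-position 3 → W
n=5: only reaches 4(W), 0(W), all W → L
n=6: reaches L-position 5 → W
n=7: only reaches 6(W), 2(W), 0(W), all W → L
n=8: reaches L-position 7 → W
n=9: reaches L-position 1 → W
n=10: reaches L-position 5 → W
n=11: reaches L-position 3 → W
n=12: reaches L-position 7 → W
n=13: reaches L-position 5 → W
n=14: reaches L-position 7 → W
n=15: reaches L-position 7 → W
n=16: only reaches 15(W), 11(W), 9(W), 8(W), all W → L
n=17: reaches L-position 16 → W
n=18: only reaches 17(W), 13(W), 11(W), 10(W), all W → L
n=19: reaches L-position 18 → W
n=20: only reaches 19(W), 15(W), 13(W), 12(W), all W → L
n=21: reaches L-position 20 → W
n=22: only reaches 21(W), 17(W), 15(W), 14(W), all W → L
n=23: reaches L-position 22 → W
n=24: reaches L-position 16 → W
n=25: reaches L-position 20 → W
n=26: reaches L-position 18 → W
n=27: reaches L-position 22 → W
n=28: reaches L-position 20 → W
L entries with 1 ≤ n ≤ 28 (the range starts at n=1): n = 1, 3, 5, 7, 16, 18, 20, 22; that makes 8.

8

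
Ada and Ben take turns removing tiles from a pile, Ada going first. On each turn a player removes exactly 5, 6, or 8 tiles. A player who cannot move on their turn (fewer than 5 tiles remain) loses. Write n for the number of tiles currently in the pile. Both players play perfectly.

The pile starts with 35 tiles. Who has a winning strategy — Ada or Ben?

Use the standard recursion: the mover loses at a terminal position; elsewhere, the mover wins exactly when some move hands the opponent an L position.
n=0: no move → L
n=1: no move → L
n=2: no move → L
n=3: no move → L
n=4: no move → L
n=5: reaches L-position 0 → W
n=6: reaches L-position 1 → W
n=7: reaches L-position 2 → W
n=8: reaches L-position 3 → W
n=9: reaches L-position 4 → W
n=10: reaches L-position 4 → W
n=11: reaches L-position 3 → W
n=12: reaches L-position 4 → W
n=13: only reaches 8(W), 7(W), 5(W), all W → L
n=14: only reaches 9(W), 8(W), 6(W), all W → L
n=15: only reaches 10(W), 9(W), 7(W), all W → L
n=16: only reaches 11(W), 10(W), 8(W), all W → L
n=17: only reaches 12(W), 11(W), 9(W), all W → L
n=18: reaches L-position 13 → W
n=19: reaches L-position 14 → W
n=20: reaches L-position 15 → W
n=21: reaches L-position 16 → W
n=22: reaches L-position 17 → W
n=23: reaches L-position 17 → W
n=24: reaches L-position 16 → W
n=25: reaches L-position 17 → W
n=26: only reaches 21(W), 20(W), 18(W), all W → L
n=27: only reaches 22(W), 21(W), 19(W), all W → L
n=28: only reaches 23(W), 22(W), 20(W), all W → L
n=29: only reaches 24(W), 23(W), 21(W), all W → L
n=30: only reaches 25(W), 24(W), 22(W), all W → L
n=31: reaches L-position 26 → W
n=32: reaches L-position 27 → W
n=33: reaches L-position 28 → W
n=34: reaches L-position 29 → W
n=35: reaches L-position 30 → W
The starting position 35 is W: Ada should remove 5, leaving 30, handing over an L position.

Ada wins.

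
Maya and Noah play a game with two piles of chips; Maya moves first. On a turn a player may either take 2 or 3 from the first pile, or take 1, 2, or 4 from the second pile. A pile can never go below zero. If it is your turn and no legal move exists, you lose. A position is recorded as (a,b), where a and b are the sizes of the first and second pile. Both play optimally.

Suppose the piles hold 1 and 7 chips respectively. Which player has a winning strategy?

Maya wins.

Build the W/L table. Terminal = L. A non-terminal position is W if it has a move to some L; otherwise it is L.
No move ever increases a pile, so every position that can arise here has a ≤ 1 and b ≤ 7; it is enough to label the cells with 0 ≤ a ≤ 1 and 0 ≤ b ≤ 7.
Every move lowers a or b (never raises either), so fill the grid row by row in increasing a, and left to right within a row: each cell's successors are then already labelled.
      b=0  b=1  b=2  b=3  b=4  b=5  b=6  b=7
a=0:    L    W    W    L    W    W    L    W
a=1:    L    W    W    L    W    W    L    W
Cells with no legal move (terminal, hence L): (0,0), (1,0).
The remaining L cells, each justified by listing all of its moves:
(0,3): only reaches (0,2)(W), (0,1)(W), all W → L
(0,6): only reaches (0,5)(W), (0,4)(W), (0,2)(W), all W → L
(1,3): only reaches (1,2)(W), (1,1)(W), all W → L
(1,6): only reaches (1,5)(W), (1,4)(W), (1,2)(W), all W → L
Every other cell has at least one move into one of the L cells above, so it is W.
The starting position (1,7) is W: Maya should move to (1,6), handing over an L position.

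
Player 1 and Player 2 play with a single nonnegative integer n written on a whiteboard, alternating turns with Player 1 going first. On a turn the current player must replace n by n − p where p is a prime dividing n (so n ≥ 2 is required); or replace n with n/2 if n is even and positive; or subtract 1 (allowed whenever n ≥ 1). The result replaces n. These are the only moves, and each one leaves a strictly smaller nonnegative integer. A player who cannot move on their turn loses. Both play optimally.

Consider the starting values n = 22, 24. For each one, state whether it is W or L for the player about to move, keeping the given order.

22: W, 24: L

Compute win/loss labels from the base case upward. A position with no move is L. Any other position is W if it can reach an L in one move, else L.
n=0: no move → L
n=1: W (go to 0, an L position)
n=2: W (go to 0, an L position)
n=3: W (go to 0, an L position)
n=4: L (options 2(W), 3(W) are all W)
n=5: W (go to 0, an L position)
n=6: W (go to 4, an L position)
n=7: W (go to 0, an L position)
n=8: W (go to 4, an L position)
n=9: L (options 6(W), 8(W) are all W)
n=10: W (go to 9, an L position)
n=11: W (go to 0, an L position)
n=12: W (go to 9, an L position)
n=13: W (go to 0, an L position)
n=14: L (options 7(W), 12(W), 13(W) are all W)
n=15: W (go to 14, an L position)
n=16: W (go to 14, an L position)
n=17: W (go to 0, an L position)
n=18: W (go to 9, an L position)
n=19: W (go to 0, an L position)
n=20: L (options 10(W), 15(W), 18(W), 19(W) are all W)
n=21: W (go to 14, an L position)
n=22: W (go to 20, an L position)
n=23: W (go to 0, an L position)
n=24: L (options 12(W), 21(W), 22(W), 23(W) are all W)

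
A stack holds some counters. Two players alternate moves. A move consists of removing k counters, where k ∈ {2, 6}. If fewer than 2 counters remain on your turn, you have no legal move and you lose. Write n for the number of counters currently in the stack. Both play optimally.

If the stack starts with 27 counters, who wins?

Compute win/loss labels from the base case upward. A position with no move is L. Any other position is W if it can reach an L in one move, else L.
n=0: no move → L
n=1: no move → L
n=2: →0(L), so W
n=3: →1(L), so W
n=4: →2(W) only, which is W, so L
n=5: →3(W) only, which is W, so L
n=6: →4(L), so W
n=7: →5(L), so W
n=8: →6(W), 2(W) — all W, so L
n=9: →7(W), 3(W) — all W, so L
n=10: →8(L), so W
n=11: →9(L), so W
n=12: →10(W), 6(W) — all W, so L
n=13: →11(W), 7(W) — all W, so L
n=14: →12(L), so W
n=15: →13(L), so W
n=16: →14(W), 10(W) — all W, so L
n=17: →15(W), 11(W) — all W, so L
n=18: →16(L), so W
n=19: →17(L), so W
n=20: →18(W), 14(W) — all W, so L
n=21: →19(W), 15(W) — all W, so L
n=22: →20(L), so W
n=23: →21(L), so W
n=24: →22(W), 18(W) — all W, so L
n=25: →23(W), 19(W) — all W, so L
n=26: →24(L), so W
n=27: →25(L), so W
From 27 the player to move can remove 2, leaving 25, reaching an L position.

The first player wins.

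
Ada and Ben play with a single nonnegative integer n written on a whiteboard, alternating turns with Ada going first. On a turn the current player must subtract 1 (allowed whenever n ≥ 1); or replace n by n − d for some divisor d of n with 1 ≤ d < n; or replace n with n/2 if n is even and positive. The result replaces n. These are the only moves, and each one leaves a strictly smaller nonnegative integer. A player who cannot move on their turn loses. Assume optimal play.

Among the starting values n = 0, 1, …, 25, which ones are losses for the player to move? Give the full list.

Classify positions by backward induction: terminal positions (no move available) are L. From any other position, the mover wins iff some move reaches an L.
n=0: no move → L
n=1: W (go to 0, an L position)
n=2: L (sole option 1(W) is W)
n=3: W (go to 2, an L position)
n=4: W (go to 2, an L position)
n=5: L (sole option 4(W) is W)
n=6: W (go to 5, an L position)
n=7: L (sole option 6(W) is W)
n=8: W (go to 7, an L position)
n=9: L (options 6(W), 8(W) are all W)
n=10: W (go to 5, an L position)
n=11: L (sole option 10(W) is W)
n=12: W (go to 9, an L position)
n=13: L (sole option 12(W) is W)
n=14: W (go to 7, an L position)
n=15: L (options 10(W), 12(W), 14(W) are all W)
n=16: W (go to 15, an L position)
n=17: L (sole option 16(W) is W)
n=18: W (go to 9, an L position)
n=19: L (sole option 18(W) is W)
n=20: W (go to 15, an L position)
n=21: L (options 14(W), 18(W), 20(W) are all W)
n=22: W (go to 11, an L position)
n=23: L (sole option 22(W) is W)
n=24: W (go to 21, an L position)
n=25: L (options 20(W), 24(W) are all W)
The losing starting values of n are exactly the entries labelled L in this table (13 of them).

0, 2, 5, 7, 9, 11, 13, 15, 17, 19, 21, 23, 25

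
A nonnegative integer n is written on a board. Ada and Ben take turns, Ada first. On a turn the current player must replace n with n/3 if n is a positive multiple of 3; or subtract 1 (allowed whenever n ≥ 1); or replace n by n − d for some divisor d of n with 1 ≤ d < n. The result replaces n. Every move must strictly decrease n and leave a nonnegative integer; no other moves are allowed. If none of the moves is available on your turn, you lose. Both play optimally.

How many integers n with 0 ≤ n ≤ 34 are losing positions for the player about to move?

Compute win/loss labels from the base case upward. A position with no move is L. Any other position is W if it can reach an L in one move, else L.
n=0: no move → L
n=1: can move to 0, which is L ⇒ W
n=2: the only move is to 1(W), a W ⇒ L
n=3: can move to 2, which is L ⇒ W
n=4: can move to 2, which is L ⇒ W
n=5: the only move is to 4(W), a W ⇒ L
n=6: can move to 2, which is L ⇒ W
n=7: the only move is to 6(W), a W ⇒ L
n=8: can move to 7, which is L ⇒ W
n=9: moves to 3(W), 6(W), 8(W); every one is W ⇒ L
n=10: can move to 5, which is L ⇒ W
n=11: the only move is to 10(W), a W ⇒ L
n=12: can move to 9, which is L ⇒ W
n=13: the only move is to 12(W), a W ⇒ L
n=14: can move to 7, which is L ⇒ W
n=15: can move to 5, which is L ⇒ W
n=16: moves to 8(W), 12(W), 14(W), 15(W); every one is W ⇒ L
n=17: can move to 16, which is L ⇒ W
n=18: can move to 9, which is L ⇒ W
n=19: the only move is to 18(W), a W ⇒ L
n=20: can move to 16, which is L ⇒ W
n=21: can move to 7, which is L ⇒ W
n=22: can move to 11, which is L ⇒ W
n=23: the only move is to 22(W), a W ⇒ L
n=24: can move to 16, which is L ⇒ W
n=25: moves to 20(W), 24(W); every one is W ⇒ L
n=26: can move to 13, which is L ⇒ W
n=27: can move to 9, which is L ⇒ W
n=28: moves to 14(W), 21(W), 24(W), 26(W), 27(W); every one is W ⇒ L
n=29: can move to 28, which is L ⇒ W
n=30: can move to 25, which is L ⇒ W
n=31: the only move is to 30(W), a W ⇒ L
n=32: can move to 16, which is L ⇒ W
n=33: can move to 11, which is L ⇒ W
n=34: moves to 17(W), 32(W), 33(W); every one is W ⇒ L
L entries with 0 ≤ n ≤ 34: n = 0, 2, 5, 7, 9, 11, 13, 16, 19, 23, 25, 28, 31, 34; that makes 14.

14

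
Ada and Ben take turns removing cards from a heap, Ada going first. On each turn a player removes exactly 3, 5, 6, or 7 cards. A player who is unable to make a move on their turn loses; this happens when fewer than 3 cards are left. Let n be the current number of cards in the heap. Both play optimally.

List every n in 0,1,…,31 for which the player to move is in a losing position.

0, 1, 2, 10, 11, 12, 20, 21, 22, 30, 31

Use the standard recursion: the mover loses at a terminal position; elsewhere, the mover wins exactly when some move hands the opponent an L position.
n=0: no move → L
n=1: no move → L
n=2: no move → L
n=3: →0(L), so W
n=4: →1(L), so W
n=5: →2(L), so W
n=6: →1(L), so W
n=7: →2(L), so W
n=8: →2(L), so W
n=9: →2(L), so W
n=10: →7(W), 5(W), 4(W), 3(W) — all W, so L
n=11: →8(W), 6(W), 5(W), 4(W) — all W, so L
n=12: →9(W), 7(W), 6(W), 5(W) — all W, so L
n=13: →10(L), so W
n=14: →11(L), so W
n=15: →12(L), so W
n=16: →11(L), so W
n=17: →12(L), so W
n=18: →12(L), so W
n=19: →12(L), so W
n=20: →17(W), 15(W), 14(W), 13(W) — all W, so L
n=21: →18(W), 16(W), 15(W), 14(W) — all W, so L
n=22: →19(W), 17(W), 16(W), 15(W) — all W, so L
n=23: →20(L), so W
n=24: →21(L), so W
n=25: →22(L), so W
n=26: →21(L), so W
n=27: →22(L), so W
n=28: →22(L), so W
n=29: →22(L), so W
n=30: →27(W), 25(W), 24(W), 23(W) — all W, so L
n=31: →28(W), 26(W), 25(W), 24(W) — all W, so L
The losing starting values of n are exactly the entries labelled L in this table (11 of them).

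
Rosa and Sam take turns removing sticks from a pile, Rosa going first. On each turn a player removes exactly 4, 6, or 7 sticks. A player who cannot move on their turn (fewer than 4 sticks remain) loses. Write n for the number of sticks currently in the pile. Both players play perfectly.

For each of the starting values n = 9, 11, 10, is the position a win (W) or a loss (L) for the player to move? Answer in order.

Use the standard recursion: the mover loses at a terminal position; elsewhere, the mover wins exactly when some move hands the opponent an L position.
n=0: no move → L
n=1: no move → L
n=2: no move → L
n=3: no move → L
n=4: reaches L-position 0 → W
n=5: reaches L-position 1 → W
n=6: reaches L-position 2 → W
n=7: reaches L-position 3 → W
n=8: reaches L-position 2 → W
n=9: reaches L-position 3 → W
n=10: reaches L-position 3 → W
n=11: only reaches 7(W), 5(W), 4(W), all W → L

9: W, 11: L, 10: W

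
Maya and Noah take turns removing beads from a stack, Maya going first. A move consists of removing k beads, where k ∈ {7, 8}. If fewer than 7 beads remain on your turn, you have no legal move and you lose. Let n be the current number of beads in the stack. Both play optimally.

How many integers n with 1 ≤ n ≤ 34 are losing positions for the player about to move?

18

Positions with no move are L. A position that does have a move is losing for the player to move precisely when every available move leads to a winning position for the opponent. Fill in the labels:
n=0: no move → L
n=1: no move → L
n=2: no move → L
n=3: no move → L
n=4: no move → L
n=5: no move → L
n=6: no move → L
n=7: can move to 0, which is L ⇒ W
n=8: can move to 1, which is L ⇒ W
n=9: can move to 2, which is L ⇒ W
n=10: can move to 3, which is L ⇒ W
n=11: can move to 4, which is L ⇒ W
n=12: can move to 5, which is L ⇒ W
n=13: can move to 6, which is L ⇒ W
n=14: can move to 6, which is L ⇒ W
n=15: moves to 8(W), 7(W); every one is W ⇒ L
n=16: moves to 9(W), 8(W); every one is W ⇒ L
n=17: moves to 10(W), 9(W); every one is W ⇒ L
n=18: moves to 11(W), 10(W); every one is W ⇒ L
n=19: moves to 12(W), 11(W); every one is W ⇒ L
n=20: moves to 13(W), 12(W); every one is W ⇒ L
n=21: moves to 14(W), 13(W); every one is W ⇒ L
n=22: can move to 15, which is L ⇒ W
n=23: can move to 16, which is L ⇒ W
n=24: can move to 17, which is L ⇒ W
n=25: can move to 18, which is L ⇒ W
n=26: can move to 19, which is L ⇒ W
n=27: can move to 20, which is L ⇒ W
n=28: can move to 21, which is L ⇒ W
n=29: can move to 21, which is L ⇒ W
n=30: moves to 23(W), 22(W); every one is W ⇒ L
n=31: moves to 24(W), 23(W); every one is W ⇒ L
n=32: moves to 25(W), 24(W); every one is W ⇒ L
n=33: moves to 26(W), 25(W); every one is W ⇒ L
n=34: moves to 27(W), 26(W); every one is W ⇒ L
L entries with 1 ≤ n ≤ 34 (n=0 is outside the asked range and is not counted): n = 1, 2, 3, 4, 5, 6, 15, 16, 17, 18, 19, 20, 21, 30, 31, 32, 33, 34; that makes 18.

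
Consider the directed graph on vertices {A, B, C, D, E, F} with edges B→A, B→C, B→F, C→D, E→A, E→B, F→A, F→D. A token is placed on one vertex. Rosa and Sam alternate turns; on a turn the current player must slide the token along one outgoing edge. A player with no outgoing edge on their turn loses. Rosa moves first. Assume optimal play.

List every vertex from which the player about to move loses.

Positions with no move are L. A position that does have a move is losing for the player to move precisely when every available move leads to a winning position for the opponent. Fill in the labels:
Every edge goes from a vertex to one that appears earlier in the order A, D, F, C, B, E, so processing vertices in that order labels each vertex after all of its successors.
A: no outgoing edge → L
D: no outgoing edge → L
F: reaches L-position D → W
C: reaches L-position D → W
B: reaches L-position A → W
E: reaches L-position A → W
Reading off the rows marked L gives the requested list; there are 2 such vertices.

A, D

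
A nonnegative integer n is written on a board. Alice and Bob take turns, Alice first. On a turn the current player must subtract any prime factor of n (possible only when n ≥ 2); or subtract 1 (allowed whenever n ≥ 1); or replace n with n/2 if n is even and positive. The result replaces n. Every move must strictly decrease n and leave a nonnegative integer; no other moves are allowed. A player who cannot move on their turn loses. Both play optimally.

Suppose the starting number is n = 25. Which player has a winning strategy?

Use the standard recursion: the mover loses at a terminal position; elsewhere, the mover wins exactly when some move hands the opponent an L position.
n=0: no move → L
n=1: →0(L), so W
n=2: →0(L), so W
n=3: →0(L), so W
n=4: →2(W), 3(W) — all W, so L
n=5: →0(L), so W
n=6: →4(L), so W
n=7: →0(L), so W
n=8: →4(L), so W
n=9: →6(W), 8(W) — all W, so L
n=10: →9(L), so W
n=11: →0(L), so W
n=12: →9(L), so W
n=13: →0(L), so W
n=14: →7(W), 12(W), 13(W) — all W, so L
n=15: →14(L), so W
n=16: →14(L), so W
n=17: →0(L), so W
n=18: →9(L), so W
n=19: →0(L), so W
n=20: →10(W), 15(W), 18(W), 19(W) — all W, so L
n=21: →14(L), so W
n=22: →20(L), so W
n=23: →0(L), so W
n=24: →12(W), 21(W), 22(W), 23(W) — all W, so L
n=25: →20(L), so W
The starting position 25 is W: Alice should move to 20, handing over an L position.

Alice wins.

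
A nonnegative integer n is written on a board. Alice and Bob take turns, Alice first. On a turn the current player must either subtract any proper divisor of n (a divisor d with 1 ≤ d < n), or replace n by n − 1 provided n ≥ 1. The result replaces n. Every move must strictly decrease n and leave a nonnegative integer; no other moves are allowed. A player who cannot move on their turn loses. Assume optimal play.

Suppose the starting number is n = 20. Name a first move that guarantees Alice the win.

Move to 15.

Compute win/loss labels from the base case upward. A position with no move is L. Any other position is W if it can reach an L in one move, else L.
n=0: no move → L
n=1: W (go to 0, an L position)
n=2: L (sole option 1(W) is W)
n=3: W (go to 2, an L position)
n=4: W (go to 2, an L position)
n=5: L (sole option 4(W) is W)
n=6: W (go to 5, an L position)
n=7: L (sole option 6(W) is W)
n=8: W (go to 7, an L position)
n=9: L (options 6(W), 8(W) are all W)
n=10: W (go to 5, an L position)
n=11: L (sole option 10(W) is W)
n=12: W (go to 9, an L position)
n=13: L (sole option 12(W) is W)
n=14: W (go to 7, an L position)
n=15: L (options 10(W), 12(W), 14(W) are all W)
n=16: W (go to 15, an L position)
n=17: L (sole option 16(W) is W)
n=18: W (go to 9, an L position)
n=19: L (sole option 18(W) is W)
n=20: W (go to 15, an L position)
From 20, the L positions reachable in one move are: 15, 19. Any move reaching one of these is winning.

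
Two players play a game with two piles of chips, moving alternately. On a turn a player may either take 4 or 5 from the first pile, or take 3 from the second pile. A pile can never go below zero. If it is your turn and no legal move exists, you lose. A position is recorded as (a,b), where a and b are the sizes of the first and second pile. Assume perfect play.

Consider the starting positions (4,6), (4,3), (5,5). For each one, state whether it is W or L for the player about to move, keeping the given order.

Work bottom-up. With no move the player to move loses. Otherwise the position is W if at least one move leads to an L position for the opponent, and L if every move leads to a W.
No move ever increases a pile, so every position that can arise here has a ≤ 5 and b ≤ 6; it is enough to label the cells with 0 ≤ a ≤ 5 and 0 ≤ b ≤ 6.
Every move lowers a or b (never raises either), so fill the grid row by row in increasing a, and left to right within a row: each cell's successors are then already labelled.
      b=0  b=1  b=2  b=3  b=4  b=5  b=6
a=0:    L    L    L    W    W    W    L
a=1:    L    L    L    W    W    W    L
a=2:    L    L    L    W    W    W    L
a=3:    L    L    L    W    W    W    L
a=4:    W    W    W    L    L    L    W
a=5:    W    W    W    L    L    L    W
Cells with no legal move (terminal, hence L): (0,0), (0,1), (0,2), (1,0), (1,1), (1,2), (2,0), (2,1), (2,2), (3,0), (3,1), (3,2).
The remaining L cells, each justified by listing all of its moves:
(0,6): only reaches (0,3)(W), which is W → L
(1,6): only reaches (1,3)(W), which is W → L
(2,6): only reaches (2,3)(W), which is W → L
(3,6): only reaches (3,3)(W), which is W → L
(4,3): only reaches (0,3)(W), (4,0)(W), all W → L
(4,4): only reaches (0,4)(W), (4,1)(W), all W → L
(4,5): only reaches (0,5)(W), (4,2)(W), all W → L
(5,3): only reaches (1,3)(W), (0,3)(W), (5,0)(W), all W → L
(5,4): only reaches (1,4)(W), (0,4)(W), (5,1)(W), all W → L
(5,5): only reaches (1,5)(W), (0,5)(W), (5,2)(W), all W → L
Every other cell has at least one move into one of the L cells above, so it is W.
(4,6): the move to (0,6) reaches an L cell, so W
(4,3): one of the L cells justified above, so L
(5,5): one of the L cells justified above, so L

(4,6): W, (4,3): L, (5,5): L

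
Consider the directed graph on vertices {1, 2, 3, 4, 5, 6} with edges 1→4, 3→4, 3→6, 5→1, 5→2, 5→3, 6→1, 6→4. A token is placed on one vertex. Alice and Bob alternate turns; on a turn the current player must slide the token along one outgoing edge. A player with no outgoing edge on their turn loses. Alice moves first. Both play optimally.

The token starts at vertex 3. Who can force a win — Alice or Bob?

Alice wins.

Work bottom-up. With no move the player to move loses. Otherwise the position is W if at least one move leads to an L position for the opponent, and L if every move leads to a W.
Every edge goes from a vertex to one that appears earlier in the order 2, 4, 1, 6, 3, 5, so processing vertices in that order labels each vertex after all of its successors.
2: no outgoing edge → L
4: no outgoing edge → L
1: can move to 4, which is L ⇒ W
6: can move to 4, which is L ⇒ W
3: can move to 4, which is L ⇒ W
5: can move to 2, which is L ⇒ W
From 3 Alice can move to 4, reaching an L position.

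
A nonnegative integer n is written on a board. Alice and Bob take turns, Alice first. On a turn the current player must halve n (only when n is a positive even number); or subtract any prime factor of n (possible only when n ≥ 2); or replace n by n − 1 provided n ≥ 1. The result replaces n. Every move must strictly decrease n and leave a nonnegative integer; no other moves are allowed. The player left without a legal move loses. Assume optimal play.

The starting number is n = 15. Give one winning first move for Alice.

Move to 14.

Classify positions by backward induction: terminal positions (no move available) are L. From any other position, the mover wins iff some move reaches an L.
n=0: no move → L
n=1: can move to 0, which is L ⇒ W
n=2: can move to 0, which is L ⇒ W
n=3: can move to 0, which is L ⇒ W
n=4: moves to 2(W), 3(W); every one is W ⇒ L
n=5: can move to 0, which is L ⇒ W
n=6: can move to 4, which is L ⇒ W
n=7: can move to 0, which is L ⇒ W
n=8: can move to 4, which is L ⇒ W
n=9: moves to 6(W), 8(W); every one is W ⇒ L
n=10: can move to 9, which is L ⇒ W
n=11: can move to 0, which is L ⇒ W
n=12: can move to 9, which is L ⇒ W
n=13: can move to 0, which is L ⇒ W
n=14: moves to 7(W), 12(W), 13(W); every one is W ⇒ L
n=15: can move to 14, which is L ⇒ W
From 15, the L positions reachable in one move are: 14.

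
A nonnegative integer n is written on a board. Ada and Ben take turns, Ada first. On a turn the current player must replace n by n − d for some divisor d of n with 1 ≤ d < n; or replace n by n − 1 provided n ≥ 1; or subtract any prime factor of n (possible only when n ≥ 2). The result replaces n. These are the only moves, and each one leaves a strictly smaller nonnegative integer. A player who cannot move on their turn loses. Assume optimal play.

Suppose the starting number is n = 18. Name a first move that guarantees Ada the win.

Move to 9.

Label each position W (a win for the player to move) or L (a loss). A position with no legal move is L; any other position is W exactly when some move reaches an L, and L when every move reaches a W.
n=0: no move → L
n=1: reaches L-position 0 → W
n=2: reaches L-position 0 → W
n=3: reaches L-position 0 → W
n=4: only reaches 2(W), 3(W), all W → L
n=5: reaches L-position 0 → W
n=6: reaches L-position 4 → W
n=7: reaches L-position 0 → W
n=8: reaches L-position 4 → W
n=9: only reaches 6(W), 8(W), all W → L
n=10: reaches L-position 9 → W
n=11: reaches L-position 0 → W
n=12: reaches L-position 9 → W
n=13: reaches L-position 0 → W
n=14: only reaches 7(W), 12(W), 13(W), all W → L
n=15: reaches L-position 14 → W
n=16: reaches L-position 14 → W
n=17: reaches L-position 0 → W
n=18: reaches L-position 9 → W
From 18, the L positions reachable in one move are: 9.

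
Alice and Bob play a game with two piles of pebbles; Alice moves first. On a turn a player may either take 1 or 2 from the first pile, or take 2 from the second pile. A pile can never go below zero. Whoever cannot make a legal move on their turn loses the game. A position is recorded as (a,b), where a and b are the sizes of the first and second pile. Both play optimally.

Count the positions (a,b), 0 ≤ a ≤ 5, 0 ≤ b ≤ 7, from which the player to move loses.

16

Use the standard recursion: the mover loses at a terminal position; elsewhere, the mover wins exactly when some move hands the opponent an L position.
Every move lowers a or b (never raises either), so fill the grid row by row in increasing a, and left to right within a row: each cell's successors are then already labelled.
      b=0  b=1  b=2  b=3  b=4  b=5  b=6  b=7
a=0:    L    L    W    W    L    L    W    W
a=1:    W    W    L    L    W    W    L    L
a=2:    W    W    W    W    W    W    W    W
a=3:    L    L    W    W    L    L    W    W
a=4:    W    W    L    L    W    W    L    L
a=5:    W    W    W    W    W    W    W    W
Cells with no legal move (terminal, hence L): (0,0), (0,1).
The remaining L cells, each justified by listing all of its moves:
(0,4): L (sole option (0,2)(W) is W)
(0,5): L (sole option (0,3)(W) is W)
(1,2): L (options (0,2)(W), (1,0)(W) are all W)
(1,3): L (options (0,3)(W), (1,1)(W) are all W)
(1,6): L (options (0,6)(W), (1,4)(W) are all W)
(1,7): L (options (0,7)(W), (1,5)(W) are all W)
(3,0): L (options (2,0)(W), (1,0)(W) are all W)
(3,1): L (options (2,1)(W), (1,1)(W) are all W)
(3,4): L (options (2,4)(W), (1,4)(W), (3,2)(W) are all W)
(3,5): L (options (2,5)(W), (1,5)(W), (3,3)(W) are all W)
(4,2): L (options (3,2)(W), (2,2)(W), (4,0)(W) are all W)
(4,3): L (options (3,3)(W), (2,3)(W), (4,1)(W) are all W)
(4,6): L (options (3,6)(W), (2,6)(W), (4,4)(W) are all W)
(4,7): L (options (3,7)(W), (2,7)(W), (4,5)(W) are all W)
Every other cell has at least one move into one of the L cells above, so it is W.
L cells per row: a=0: 4, a=1: 4, a=2: 0, a=3: 4, a=4: 4, a=5: 0; total 16.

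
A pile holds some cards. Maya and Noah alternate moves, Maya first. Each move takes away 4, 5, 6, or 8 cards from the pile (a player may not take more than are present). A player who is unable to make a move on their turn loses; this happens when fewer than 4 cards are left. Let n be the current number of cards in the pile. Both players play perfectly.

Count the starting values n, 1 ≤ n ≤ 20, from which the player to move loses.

7

Classify positions by backward induction: terminal positions (no move available) are L. From any other position, the mover wins iff some move reaches an L.
n=0: no move → L
n=1: no move → L
n=2: no move → L
n=3: no move → L
n=4: reaches L-position 0 → W
n=5: reaches L-position 1 → W
n=6: reaches L-position 2 → W
n=7: reaches L-position 3 → W
n=8: reaches L-position 3 → W
n=9: reaches L-position 3 → W
n=10: reaches L-position 2 → W
n=11: reaches L-position 3 → W
n=12: only reaches 8(W), 7(W), 6(W), 4(W), all W → L
n=13: only reaches 9(W), 8(W), 7(W), 5(W), all W → L
n=14: only reaches 10(W), 9(W), 8(W), 6(W), all W → L
n=15: only reaches 11(W), 10(W), 9(W), 7(W), all W → L
n=16: reaches L-position 12 → W
n=17: reaches L-position 13 → W
n=18: reaches L-position 14 → W
n=19: reaches L-position 15 → W
n=20: reaches L-position 15 → W
L entries with 1 ≤ n ≤ 20 (n=0 is outside the asked range and is not counted): n = 1, 2, 3, 12, 13, 14, 15; that makes 7.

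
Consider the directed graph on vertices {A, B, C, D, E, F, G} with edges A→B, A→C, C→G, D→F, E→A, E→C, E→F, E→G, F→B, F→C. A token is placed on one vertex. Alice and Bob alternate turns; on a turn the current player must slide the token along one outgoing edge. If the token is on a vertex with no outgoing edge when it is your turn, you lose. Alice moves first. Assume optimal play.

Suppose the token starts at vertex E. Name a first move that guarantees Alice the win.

Compute win/loss labels from the base case upward. A position with no move is L. Any other position is W if it can reach an L in one move, else L.
Every edge goes from a vertex to one that appears earlier in the order B, G, C, F, A, D, E, so processing vertices in that order labels each vertex after all of its successors.
B: no outgoing edge → L
G: no outgoing edge → L
C: W (go to G, an L position)
F: W (go to B, an L position)
A: W (go to B, an L position)
D: L (sole option F(W) is W)
E: W (go to G, an L position)
From E, the L positions reachable in one move are: G.

Move to G.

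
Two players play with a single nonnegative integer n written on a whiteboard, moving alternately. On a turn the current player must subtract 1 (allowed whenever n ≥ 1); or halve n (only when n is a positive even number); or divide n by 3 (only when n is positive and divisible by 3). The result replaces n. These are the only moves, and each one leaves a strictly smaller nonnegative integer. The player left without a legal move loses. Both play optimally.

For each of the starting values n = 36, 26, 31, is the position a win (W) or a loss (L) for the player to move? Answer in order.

Label each position W (a win for the player to move) or L (a loss). A position with no legal move is L; any other position is W exactly when some move reaches an L, and L when every move reaches a W.
n=0: no move → L
n=1: →0(L), so W
n=2: →1(W) only, which is W, so L
n=3: →2(L), so W
n=4: →2(L), so W
n=5: →4(W) only, which is W, so L
n=6: →2(L), so W
n=7: →6(W) only, which is W, so L
n=8: →7(L), so W
n=9: →3(W), 8(W) — all W, so L
n=10: →5(L), so W
n=11: →10(W) only, which is W, so L
n=12: →11(L), so W
n=13: →12(W) only, which is W, so L
n=14: →7(L), so W
n=15: →5(L), so W
n=16: →8(W), 15(W) — all W, so L
n=17: →16(L), so W
n=18: →9(L), so W
n=19: →18(W) only, which is W, so L
n=20: →19(L), so W
n=21: →7(L), so W
n=22: →11(L), so W
n=23: →22(W) only, which is W, so L
n=24: →23(L), so W
n=25: →24(W) only, which is W, so L
n=26: →13(L), so W
n=27: →9(L), so W
n=28: →14(W), 27(W) — all W, so L
n=29: →28(L), so W
n=30: →10(W), 15(W), 29(W) — all W, so L
n=31: →30(L), so W
n=32: →16(L), so W
n=33: →11(L), so W
n=34: →17(W), 33(W) — all W, so L
n=35: →34(L), so W
n=36: →12(W), 18(W), 35(W) — all W, so L

36: L, 26: W, 31: W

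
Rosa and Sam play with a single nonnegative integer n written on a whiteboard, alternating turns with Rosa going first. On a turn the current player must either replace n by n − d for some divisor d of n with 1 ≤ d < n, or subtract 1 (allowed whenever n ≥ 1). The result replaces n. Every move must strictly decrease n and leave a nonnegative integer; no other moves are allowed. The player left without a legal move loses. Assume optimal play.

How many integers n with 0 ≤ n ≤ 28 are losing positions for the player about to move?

14

Work bottom-up. With no move the player to move loses. Otherwise the position is W if at least one move leads to an L position for the opponent, and L if every move leads to a W.
n=0: no move → L
n=1: can move to 0, which is L ⇒ W
n=2: the only move is to 1(W), a W ⇒ L
n=3: can move to 2, which is L ⇒ W
n=4: can move to 2, which is L ⇒ W
n=5: the only move is to 4(W), a W ⇒ L
n=6: can move to 5, which is L ⇒ W
n=7: the only move is to 6(W), a W ⇒ L
n=8: can move to 7, which is L ⇒ W
n=9: moves to 6(W), 8(W); every one is W ⇒ L
n=10: can move to 5, which is L ⇒ W
n=11: the only move is to 10(W), a W ⇒ L
n=12: can move to 9, which is L ⇒ W
n=13: the only move is to 12(W), a W ⇒ L
n=14: can move to 7, which is L ⇒ W
n=15: moves to 10(W), 12(W), 14(W); every one is W ⇒ L
n=16: can move to 15, which is L ⇒ W
n=17: the only move is to 16(W), a W ⇒ L
n=18: can move to 9, which is L ⇒ W
n=19: the only move is to 18(W), a W ⇒ L
n=20: can move to 15, which is L ⇒ W
n=21: moves to 14(W), 18(W), 20(W); every one is W ⇒ L
n=22: can move to 11, which is L ⇒ W
n=23: the only move is to 22(W), a W ⇒ L
n=24: can move to 21, which is L ⇒ W
n=25: moves to 20(W), 24(W); every one is W ⇒ L
n=26: can move to 13, which is L ⇒ W
n=27: moves to 18(W), 24(W), 26(W); every one is W ⇒ L
n=28: can move to 21, which is L ⇒ W
L entries with 0 ≤ n ≤ 28: n = 0, 2, 5, 7, 9, 11, 13, 15, 17, 19, 21, 23, 25, 27; that makes 14.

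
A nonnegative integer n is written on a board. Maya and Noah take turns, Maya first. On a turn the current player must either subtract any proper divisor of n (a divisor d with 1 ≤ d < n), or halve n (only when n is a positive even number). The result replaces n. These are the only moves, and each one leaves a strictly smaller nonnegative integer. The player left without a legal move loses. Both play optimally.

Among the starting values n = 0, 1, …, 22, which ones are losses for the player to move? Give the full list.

0, 1, 3, 5, 7, 9, 11, 13, 15, 17, 19, 21

Work bottom-up. With no move the player to move loses. Otherwise the position is W if at least one move leads to an L position for the opponent, and L if every move leads to a W.
n=0: no move → L
n=1: no move → L
n=2: can move to 1, which is L ⇒ W
n=3: the only move is to 2(W), a W ⇒ L
n=4: can move to 3, which is L ⇒ W
n=5: the only move is to 4(W), a W ⇒ L
n=6: can move to 3, which is L ⇒ W
n=7: the only move is to 6(W), a W ⇒ L
n=8: can move to 7, which is L ⇒ W
n=9: moves to 6(W), 8(W); every one is W ⇒ L
n=10: can move to 5, which is L ⇒ W
n=11: the only move is to 10(W), a W ⇒ L
n=12: can move to 9, which is L ⇒ W
n=13: the only move is to 12(W), a W ⇒ L
n=14: can move to 7, which is L ⇒ W
n=15: moves to 10(W), 12(W), 14(W); every one is W ⇒ L
n=16: can move to 15, which is L ⇒ W
n=17: the only move is to 16(W), a W ⇒ L
n=18: can move to 9, which is L ⇒ W
n=19: the only move is to 18(W), a W ⇒ L
n=20: can move to 15, which is L ⇒ W
n=21: moves to 14(W), 18(W), 20(W); every one is W ⇒ L
n=22: can move to 11, which is L ⇒ W
Reading off the rows marked L gives the requested list; there are 12 such values of n.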